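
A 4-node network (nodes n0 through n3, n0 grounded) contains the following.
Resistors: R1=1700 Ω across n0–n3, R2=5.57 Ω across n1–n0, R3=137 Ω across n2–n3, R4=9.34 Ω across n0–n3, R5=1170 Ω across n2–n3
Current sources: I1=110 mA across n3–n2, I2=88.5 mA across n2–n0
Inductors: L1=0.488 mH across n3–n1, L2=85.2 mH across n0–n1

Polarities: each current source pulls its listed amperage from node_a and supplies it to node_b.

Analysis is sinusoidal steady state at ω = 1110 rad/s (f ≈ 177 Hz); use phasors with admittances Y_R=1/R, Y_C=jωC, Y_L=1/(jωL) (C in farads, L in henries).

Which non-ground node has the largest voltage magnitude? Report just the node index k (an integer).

2

Apply KCL at each of the 3 non-ground nodes and solve the resulting linear system.
Node n1: branches {R2, L1, L2} → V_1 = -0.3075-0.0001117j
Node n2: branches {R3, I1, R5, I2} → V_2 = 2.328-0.03002j
Node n3: branches {R1, R3, I1, L1, R4, R5} → V_3 = -0.3093-0.03002j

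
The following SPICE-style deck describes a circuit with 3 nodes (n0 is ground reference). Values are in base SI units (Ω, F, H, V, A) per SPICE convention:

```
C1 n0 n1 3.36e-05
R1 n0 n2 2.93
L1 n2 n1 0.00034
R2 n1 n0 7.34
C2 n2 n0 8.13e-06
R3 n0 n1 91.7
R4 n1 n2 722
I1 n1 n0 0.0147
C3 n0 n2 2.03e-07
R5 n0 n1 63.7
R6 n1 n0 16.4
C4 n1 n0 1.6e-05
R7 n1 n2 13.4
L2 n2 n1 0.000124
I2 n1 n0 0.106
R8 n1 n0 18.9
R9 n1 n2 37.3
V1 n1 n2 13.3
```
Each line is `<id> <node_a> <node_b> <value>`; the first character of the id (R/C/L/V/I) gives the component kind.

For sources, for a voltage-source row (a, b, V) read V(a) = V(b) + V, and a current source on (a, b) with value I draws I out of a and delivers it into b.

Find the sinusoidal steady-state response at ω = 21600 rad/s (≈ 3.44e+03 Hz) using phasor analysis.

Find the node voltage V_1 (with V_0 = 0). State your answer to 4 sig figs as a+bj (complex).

MNA unknowns: 2 node voltages V₁..V_2 plus 1 source current (V1)
C1: Y=0.000+0.7258j on G[0,1]
R1: Y=0.3413+0.000j on G[0,2]
L1: Y=0.000-0.1362j on G[2,1]
R2: Y=0.1362+0.000j on G[1,0]
C2: Y=0.000+0.1756j on G[2,0]
R3: Y=0.01091+0.000j on G[0,1]
R4: Y=0.001385+0.000j on G[1,2]
I1: z[1]−=0.0147, z[0]+=0.0147
C3: Y=0.000+0.004385j on G[0,2]
R5: Y=0.01570+0.000j on G[0,1]
R6: Y=0.06098+0.000j on G[1,0]
C4: Y=0.000+0.3456j on G[1,0]
R7: Y=0.07463+0.000j on G[1,2]
L2: Y=0.000-0.3734j on G[2,1]
I2: z[1]−=0.106, z[0]+=0.106
R8: Y=0.05291+0.000j on G[1,0]
R9: Y=0.02681+0.000j on G[1,2]
V1: row V1−V2=13.3, i_V1 at 1,2
solve → V1=2.940-2.079j, V2=-10.36-2.079j
aux → i_V1=-4.529+4.202j

2.940-2.079j V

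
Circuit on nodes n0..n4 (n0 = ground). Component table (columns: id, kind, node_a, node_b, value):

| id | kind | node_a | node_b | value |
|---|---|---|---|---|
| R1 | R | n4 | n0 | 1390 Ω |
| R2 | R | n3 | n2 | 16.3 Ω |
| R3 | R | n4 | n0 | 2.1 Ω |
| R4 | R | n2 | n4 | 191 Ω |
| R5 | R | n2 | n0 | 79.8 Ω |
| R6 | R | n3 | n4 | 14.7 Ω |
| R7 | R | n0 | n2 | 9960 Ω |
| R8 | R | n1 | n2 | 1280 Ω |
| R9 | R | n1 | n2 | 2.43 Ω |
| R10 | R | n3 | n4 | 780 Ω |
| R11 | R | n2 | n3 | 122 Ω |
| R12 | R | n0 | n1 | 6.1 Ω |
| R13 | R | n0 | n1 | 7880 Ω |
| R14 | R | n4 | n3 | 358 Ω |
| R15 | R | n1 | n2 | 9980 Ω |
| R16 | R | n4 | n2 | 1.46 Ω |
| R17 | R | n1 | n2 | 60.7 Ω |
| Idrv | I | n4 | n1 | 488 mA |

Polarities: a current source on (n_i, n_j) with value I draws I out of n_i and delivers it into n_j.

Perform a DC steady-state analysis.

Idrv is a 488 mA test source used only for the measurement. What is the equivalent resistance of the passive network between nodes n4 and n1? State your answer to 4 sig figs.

R_eq = 2.552 Ω

MNA unknowns: 4 node voltages V₁..V_4
R1: Y=0.0007194 on G[4,0]
R2: Y=0.06135 on G[3,2]
R3: Y=0.4762 on G[4,0]
R4: Y=0.005236 on G[2,4]
R5: Y=0.01253 on G[2,0]
R6: Y=0.06803 on G[3,4]
R7: Y=0.0001004 on G[0,2]
R8: Y=0.0007813 on G[1,2]
R9: Y=0.4115 on G[1,2]
R10: Y=0.001282 on G[3,4]
R11: Y=0.008197 on G[2,3]
R12: Y=0.1639 on G[0,1]
R13: Y=0.0001269 on G[0,1]
R14: Y=0.002793 on G[4,3]
R15: Y=0.0001002 on G[1,2]
R16: Y=0.6849 on G[4,2]
R17: Y=0.01647 on G[1,2]
Idrv: z[4]−=0.488, z[1]+=0.488
solve → V1=0.9240, V2=0.1396, V3=-0.09513, V4=-0.3216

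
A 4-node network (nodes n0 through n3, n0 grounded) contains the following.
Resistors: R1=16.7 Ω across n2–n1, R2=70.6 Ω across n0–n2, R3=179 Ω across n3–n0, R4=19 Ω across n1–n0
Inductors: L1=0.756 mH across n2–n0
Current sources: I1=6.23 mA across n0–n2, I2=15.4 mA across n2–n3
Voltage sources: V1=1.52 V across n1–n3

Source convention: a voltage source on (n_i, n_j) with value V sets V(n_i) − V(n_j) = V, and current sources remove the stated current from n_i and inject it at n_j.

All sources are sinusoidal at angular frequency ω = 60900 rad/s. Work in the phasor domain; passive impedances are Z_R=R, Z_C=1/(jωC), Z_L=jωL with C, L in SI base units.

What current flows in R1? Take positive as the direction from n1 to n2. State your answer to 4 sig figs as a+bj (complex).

0.01052-0.0007931j A

Apply KCL at each of the 3 non-ground nodes and solve the resulting linear system.
Node n1: branches {R1, R4, V1} → V_1 = 0.2297+0.01362j
Node n2: branches {R1, L1, I1, R2, I2} → V_2 = 0.05403+0.02687j
Node n3: branches {I2, R3, V1} → V_3 = -1.290+0.01362j
Source currents: i(V1)=-0.02261+7.610e-05j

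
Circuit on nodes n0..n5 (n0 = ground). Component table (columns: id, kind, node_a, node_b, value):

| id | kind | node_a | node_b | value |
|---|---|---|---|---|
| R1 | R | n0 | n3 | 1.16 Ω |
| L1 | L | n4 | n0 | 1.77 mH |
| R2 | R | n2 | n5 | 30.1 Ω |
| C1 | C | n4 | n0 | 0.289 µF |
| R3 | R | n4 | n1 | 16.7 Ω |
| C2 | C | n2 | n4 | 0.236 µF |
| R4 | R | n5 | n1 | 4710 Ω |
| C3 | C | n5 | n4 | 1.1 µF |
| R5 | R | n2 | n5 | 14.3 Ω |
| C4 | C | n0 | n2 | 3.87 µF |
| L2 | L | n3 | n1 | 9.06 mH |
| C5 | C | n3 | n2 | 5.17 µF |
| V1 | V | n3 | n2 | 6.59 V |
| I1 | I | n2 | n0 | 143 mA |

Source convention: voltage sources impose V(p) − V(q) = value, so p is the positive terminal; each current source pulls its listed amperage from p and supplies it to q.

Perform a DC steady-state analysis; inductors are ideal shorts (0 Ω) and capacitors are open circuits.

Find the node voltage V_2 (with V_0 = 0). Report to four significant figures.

Element admittances at DC:
  Y(R1) = 0.8621 S between n0,n3
  L1: short n4↔n0 (DC inductor)
  Y(R2) = 0.03322 S between n2,n5
  Y(C1) = 0.000 S between n4,n0
  Y(R3) = 0.05988 S between n4,n1
  Y(C2) = 0.000 S between n2,n4
  Y(R4) = 0.0002123 S between n5,n1
  Y(C3) = 0.000 S between n5,n4
  Y(R5) = 0.06993 S between n2,n5
  Y(C4) = 0.000 S between n0,n2
  L2: short n3↔n1 (DC inductor)
  Y(C5) = 0.000 S between n3,n2
  V1: constraint V(n3)−V(n2) = 6.59
  I1: injects 0.143 A into n0 (from n2)
Assemble and solve the 8×8 MNA system:
  V(n1)=-0.1551  V(n2)=-6.745  V(n3)=-0.1551  V(n4)=0.000  V(n5)=-6.732
  i(L1)=-0.009288  i(L2)=-0.007892  i(V1)=0.1416

-6.745 V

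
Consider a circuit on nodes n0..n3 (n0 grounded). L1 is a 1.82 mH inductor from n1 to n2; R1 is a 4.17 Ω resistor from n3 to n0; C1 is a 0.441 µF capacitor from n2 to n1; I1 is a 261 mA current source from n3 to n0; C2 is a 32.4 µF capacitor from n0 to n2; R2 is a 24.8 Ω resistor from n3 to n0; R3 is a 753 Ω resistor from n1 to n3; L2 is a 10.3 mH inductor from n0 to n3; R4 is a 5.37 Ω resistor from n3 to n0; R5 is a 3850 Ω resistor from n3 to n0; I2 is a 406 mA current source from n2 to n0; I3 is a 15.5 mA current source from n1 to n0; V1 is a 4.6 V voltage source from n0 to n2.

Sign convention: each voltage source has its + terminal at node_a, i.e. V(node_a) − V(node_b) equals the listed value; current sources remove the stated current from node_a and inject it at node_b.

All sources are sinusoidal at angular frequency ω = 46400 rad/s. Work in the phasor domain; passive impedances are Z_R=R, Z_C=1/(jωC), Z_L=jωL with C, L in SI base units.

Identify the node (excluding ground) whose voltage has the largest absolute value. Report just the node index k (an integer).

Element admittances at ω=46400 rad/s:
  Y(L1) = 0.000-0.01184j S between n1,n2
  Y(R1) = 0.2398+0.000j S between n3,n0
  Y(C1) = 0.000+0.02046j S between n2,n1
  I1: injects 0.261 A into n0 (from n3)
  Y(C2) = 0.000+1.503j S between n0,n2
  Y(R2) = 0.04032+0.000j S between n3,n0
  Y(R3) = 0.001328+0.000j S between n1,n3
  Y(L2) = 0.000-0.002092j S between n0,n3
  Y(R4) = 0.1862+0.000j S between n3,n0
  Y(R5) = 0.0002597+0.000j S between n3,n0
  I2: injects 0.406 A into n0 (from n2)
  I3: injects 0.0155 A into n0 (from n1)
  V1: constraint V(n0)−V(n2) = 4.6
Assemble and solve the 4×4 MNA system:
  V(n1)=-4.777+1.150j  V(n2)=-4.600+0.000j  V(n3)=-0.5713+0.0007093j
  i(V1)=0.4159-6.914j

1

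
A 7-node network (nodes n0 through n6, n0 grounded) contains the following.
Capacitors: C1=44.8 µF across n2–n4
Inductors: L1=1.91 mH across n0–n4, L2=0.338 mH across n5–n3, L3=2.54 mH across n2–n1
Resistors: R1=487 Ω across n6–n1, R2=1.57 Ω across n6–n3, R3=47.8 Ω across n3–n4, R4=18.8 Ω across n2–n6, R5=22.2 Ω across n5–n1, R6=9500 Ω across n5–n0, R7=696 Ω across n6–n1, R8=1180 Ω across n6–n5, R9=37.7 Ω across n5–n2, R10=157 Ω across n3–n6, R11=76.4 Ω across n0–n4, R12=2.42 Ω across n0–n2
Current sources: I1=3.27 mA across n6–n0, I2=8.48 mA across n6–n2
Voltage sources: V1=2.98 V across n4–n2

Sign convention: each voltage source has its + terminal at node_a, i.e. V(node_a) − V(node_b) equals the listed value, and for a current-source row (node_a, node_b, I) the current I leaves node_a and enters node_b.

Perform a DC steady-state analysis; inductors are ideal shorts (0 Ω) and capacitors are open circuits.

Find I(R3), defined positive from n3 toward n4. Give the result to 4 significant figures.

-0.05485 A

MNA unknowns: 6 node voltages V₁..V_6 plus 4 source currents (L1, L2, L3, V1)
C1: Y=0.000 on G[2,4]
L1: row V0−V4=0, i_L1 at 0,4
R1: Y=0.002053 on G[6,1]
R2: Y=0.6369 on G[6,3]
L2: row V5−V3=0, i_L2 at 5,3
R3: Y=0.02092 on G[3,4]
R4: Y=0.05319 on G[2,6]
R5: Y=0.04505 on G[5,1]
R6: Y=0.0001053 on G[5,0]
R7: Y=0.001437 on G[6,1]
I1: z[6]−=0.00327, z[0]+=0.00327
R8: Y=0.0008475 on G[6,5]
R9: Y=0.02653 on G[5,2]
I2: z[6]−=0.00848, z[2]+=0.00848
R10: Y=0.006369 on G[3,6]
R11: Y=0.01309 on G[0,4]
L3: row V2−V1=0, i_L3 at 2,1
R12: Y=0.4132 on G[0,2]
V1: row V4−V2=2.98, i_V1 at 4,2
solve → V1=-2.980, V2=-2.980, V3=-2.622, V4=0.000, V5=-2.622, V6=-2.667
aux → i_L1=-1.228, i_L2=-0.02541, i_L3=-0.01723, i_V1=-1.283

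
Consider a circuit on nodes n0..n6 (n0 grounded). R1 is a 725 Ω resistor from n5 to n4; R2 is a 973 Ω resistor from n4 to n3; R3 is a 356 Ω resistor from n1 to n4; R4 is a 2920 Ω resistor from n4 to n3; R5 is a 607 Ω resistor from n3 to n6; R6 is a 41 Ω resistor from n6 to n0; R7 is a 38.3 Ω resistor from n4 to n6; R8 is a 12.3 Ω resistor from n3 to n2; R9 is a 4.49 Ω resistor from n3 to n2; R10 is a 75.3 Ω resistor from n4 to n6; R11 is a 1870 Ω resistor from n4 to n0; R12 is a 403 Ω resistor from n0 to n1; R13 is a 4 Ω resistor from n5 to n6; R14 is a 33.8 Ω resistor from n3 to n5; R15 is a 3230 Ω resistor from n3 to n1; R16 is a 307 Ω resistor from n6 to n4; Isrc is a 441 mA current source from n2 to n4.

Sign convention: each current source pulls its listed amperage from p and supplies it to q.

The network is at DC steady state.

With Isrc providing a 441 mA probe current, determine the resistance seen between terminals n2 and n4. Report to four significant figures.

Apply KCL at each of the 6 non-ground nodes and solve the resulting linear system.
Node n1: branches {R3, R12, R15} → V_1 = 3.348
Node n2: branches {R8, R9, Isrc} → V_2 = -16.28
Node n3: branches {R2, R4, R5, R8, R9, R14, R15} → V_3 = -14.83
Node n4: branches {R1, R2, R3, R4, R7, R10, R11, R16, Isrc} → V_4 = 8.310
Node n5: branches {R1, R13, R14} → V_5 = -1.986
Node n6: branches {R5, R6, R7, R10, R13, R16} → V_6 = -0.5229

R_eq = 55.77 Ω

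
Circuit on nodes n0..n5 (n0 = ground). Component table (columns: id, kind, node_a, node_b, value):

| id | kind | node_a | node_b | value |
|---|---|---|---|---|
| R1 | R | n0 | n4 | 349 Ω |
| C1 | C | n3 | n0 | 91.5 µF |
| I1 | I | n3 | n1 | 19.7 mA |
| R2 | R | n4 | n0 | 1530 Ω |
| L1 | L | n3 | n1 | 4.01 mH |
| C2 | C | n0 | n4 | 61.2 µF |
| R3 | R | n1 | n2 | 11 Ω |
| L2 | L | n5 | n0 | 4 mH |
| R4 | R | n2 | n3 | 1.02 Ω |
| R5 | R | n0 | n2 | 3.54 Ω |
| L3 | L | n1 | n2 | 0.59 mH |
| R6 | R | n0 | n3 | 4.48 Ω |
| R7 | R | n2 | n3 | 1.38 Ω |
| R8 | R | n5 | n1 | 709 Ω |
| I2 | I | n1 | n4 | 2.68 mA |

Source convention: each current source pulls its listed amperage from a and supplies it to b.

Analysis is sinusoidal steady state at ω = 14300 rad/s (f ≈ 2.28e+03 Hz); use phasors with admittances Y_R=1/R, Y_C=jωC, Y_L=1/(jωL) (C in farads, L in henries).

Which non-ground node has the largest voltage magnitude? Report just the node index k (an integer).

1

MNA unknowns: 5 node voltages V₁..V_5
R1: Y=0.002865+0.000j on G[0,4]
C1: Y=0.000+1.308j on G[3,0]
I1: z[3]−=0.0197, z[1]+=0.0197
R2: Y=0.0006536+0.000j on G[4,0]
L1: Y=0.000-0.01744j on G[3,1]
C2: Y=0.000+0.8752j on G[0,4]
R3: Y=0.09091+0.000j on G[1,2]
L2: Y=0.000-0.01748j on G[5,0]
R4: Y=0.9804+0.000j on G[2,3]
R5: Y=0.2825+0.000j on G[0,2]
L3: Y=0.000-0.1185j on G[1,2]
R6: Y=0.2232+0.000j on G[0,3]
R7: Y=0.7246+0.000j on G[2,3]
R8: Y=0.001410+0.000j on G[5,1]
I2: z[1]−=0.00268, z[4]+=0.00268
solve → V1=0.06397+0.08942j, V2=0.006575+0.003353j, V3=-0.001378+0.003309j, V4=1.231e-05-0.003062j, V5=-0.006754+0.005706j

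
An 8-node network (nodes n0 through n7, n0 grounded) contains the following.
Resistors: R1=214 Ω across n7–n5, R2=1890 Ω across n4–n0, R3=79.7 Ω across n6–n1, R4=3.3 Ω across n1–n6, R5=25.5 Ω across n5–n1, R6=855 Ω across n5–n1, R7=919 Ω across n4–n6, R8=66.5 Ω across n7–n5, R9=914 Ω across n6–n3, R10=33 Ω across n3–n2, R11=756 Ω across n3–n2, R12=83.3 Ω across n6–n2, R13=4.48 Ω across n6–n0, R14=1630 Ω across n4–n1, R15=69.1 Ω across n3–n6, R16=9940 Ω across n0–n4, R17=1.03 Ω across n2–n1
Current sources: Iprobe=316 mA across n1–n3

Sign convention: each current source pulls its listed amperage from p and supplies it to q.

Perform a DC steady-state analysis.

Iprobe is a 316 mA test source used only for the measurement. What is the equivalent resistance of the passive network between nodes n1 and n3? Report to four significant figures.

MNA unknowns: 7 node voltages V₁..V_7
R1: Y=0.004673 on G[7,5]
R2: Y=0.0005291 on G[4,0]
R3: Y=0.01255 on G[6,1]
R4: Y=0.3030 on G[1,6]
R5: Y=0.03922 on G[5,1]
R6: Y=0.001170 on G[5,1]
R7: Y=0.001088 on G[4,6]
R8: Y=0.01504 on G[7,5]
R9: Y=0.001094 on G[6,3]
R10: Y=0.03030 on G[3,2]
R11: Y=0.001323 on G[3,2]
R12: Y=0.01200 on G[6,2]
R13: Y=0.2232 on G[6,0]
R14: Y=0.0006135 on G[4,1]
R15: Y=0.01447 on G[3,6]
R16: Y=0.0001006 on G[0,4]
R17: Y=0.9709 on G[2,1]
Iprobe: z[1]−=0.316, z[3]+=0.316
solve → V1=-0.3223, V2=-0.1018, V3=6.628, V4=-0.08471, V5=-0.3223, V6=0.0002390, V7=-0.3223

R_eq = 21.99 Ω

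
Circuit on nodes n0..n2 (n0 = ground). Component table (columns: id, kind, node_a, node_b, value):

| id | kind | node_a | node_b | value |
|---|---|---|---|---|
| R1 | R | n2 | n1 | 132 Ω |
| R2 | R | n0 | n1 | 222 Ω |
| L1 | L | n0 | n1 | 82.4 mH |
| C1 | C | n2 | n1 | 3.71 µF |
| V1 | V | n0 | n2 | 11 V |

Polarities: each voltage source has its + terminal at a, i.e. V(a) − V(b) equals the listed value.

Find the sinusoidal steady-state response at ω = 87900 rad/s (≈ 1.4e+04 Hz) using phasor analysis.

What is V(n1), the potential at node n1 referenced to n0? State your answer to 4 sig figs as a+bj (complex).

-11.00-0.1520j V

Element admittances at ω=87900 rad/s:
  Y(R1) = 0.007576+0.000j S between n2,n1
  Y(R2) = 0.004505+0.000j S between n0,n1
  Y(L1) = 0.000-0.0001381j S between n0,n1
  Y(C1) = 0.000+0.3261j S between n2,n1
  V1: constraint V(n0)−V(n2) = 11
Assemble and solve the 3×3 MNA system:
  V(n1)=-11.00-0.1520j  V(n2)=-11.00+0.000j
  i(V1)=-0.04957+0.0008340j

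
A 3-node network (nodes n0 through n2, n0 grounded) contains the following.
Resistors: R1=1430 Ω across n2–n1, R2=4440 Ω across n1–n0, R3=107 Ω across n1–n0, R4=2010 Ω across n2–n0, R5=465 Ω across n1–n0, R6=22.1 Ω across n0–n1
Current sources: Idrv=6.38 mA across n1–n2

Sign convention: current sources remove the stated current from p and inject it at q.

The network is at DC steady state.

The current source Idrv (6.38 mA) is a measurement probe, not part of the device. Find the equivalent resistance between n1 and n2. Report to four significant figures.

Apply KCL at each of the 2 non-ground nodes and solve the resulting linear system.
Node n1: branches {R1, R2, R3, R5, R6, Idrv} → V_1 = -0.04632
Node n2: branches {R1, R4, Idrv} → V_2 = 5.304

R_eq = 838.6 Ω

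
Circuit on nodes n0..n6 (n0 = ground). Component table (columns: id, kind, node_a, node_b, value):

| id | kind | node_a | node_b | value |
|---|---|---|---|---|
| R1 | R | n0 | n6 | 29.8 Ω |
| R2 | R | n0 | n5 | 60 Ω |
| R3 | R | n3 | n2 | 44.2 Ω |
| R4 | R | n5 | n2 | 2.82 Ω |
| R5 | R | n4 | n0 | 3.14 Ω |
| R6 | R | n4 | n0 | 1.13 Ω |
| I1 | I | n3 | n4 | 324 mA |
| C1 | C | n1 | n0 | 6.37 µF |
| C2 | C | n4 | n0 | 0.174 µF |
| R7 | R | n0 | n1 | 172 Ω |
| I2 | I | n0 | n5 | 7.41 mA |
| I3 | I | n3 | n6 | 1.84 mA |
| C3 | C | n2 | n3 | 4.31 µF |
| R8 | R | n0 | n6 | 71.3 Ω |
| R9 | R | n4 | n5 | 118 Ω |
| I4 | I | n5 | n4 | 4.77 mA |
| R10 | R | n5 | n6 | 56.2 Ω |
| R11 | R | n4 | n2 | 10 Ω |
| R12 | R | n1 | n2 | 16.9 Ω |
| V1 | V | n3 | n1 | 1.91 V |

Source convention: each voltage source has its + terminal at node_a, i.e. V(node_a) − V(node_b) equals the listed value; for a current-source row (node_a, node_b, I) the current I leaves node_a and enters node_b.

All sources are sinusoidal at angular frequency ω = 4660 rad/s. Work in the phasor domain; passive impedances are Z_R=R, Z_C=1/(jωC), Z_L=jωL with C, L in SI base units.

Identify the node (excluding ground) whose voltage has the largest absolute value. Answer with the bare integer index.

1

Element admittances at ω=4660 rad/s:
  Y(R1) = 0.03356+0.000j S between n0,n6
  Y(R2) = 0.01667+0.000j S between n0,n5
  Y(R3) = 0.02262+0.000j S between n3,n2
  Y(R4) = 0.3546+0.000j S between n5,n2
  Y(R5) = 0.3185+0.000j S between n4,n0
  Y(R6) = 0.8850+0.000j S between n4,n0
  I1: injects 0.324 A into n4 (from n3)
  Y(C1) = 0.000+0.02968j S between n1,n0
  Y(C2) = 0.000+0.0008108j S between n4,n0
  Y(R7) = 0.005814+0.000j S between n0,n1
  I2: injects 0.00741 A into n5 (from n0)
  I3: injects 0.00184 A into n6 (from n3)
  Y(C3) = 0.000+0.02008j S between n2,n3
  Y(R8) = 0.01403+0.000j S between n0,n6
  Y(R9) = 0.008475+0.000j S between n4,n5
  I4: injects 0.00477 A into n4 (from n5)
  Y(R10) = 0.01779+0.000j S between n5,n6
  Y(R11) = 0.1000+0.000j S between n4,n2
  Y(R12) = 0.05917+0.000j S between n1,n2
  V1: constraint V(n3)−V(n1) = 1.91
Assemble and solve the 7×7 MNA system:
  V(n1)=-4.406+2.572j  V(n2)=-1.545+0.9224j  V(n3)=-2.496+2.572j  V(n4)=0.1239+0.07563j  V(n5)=-1.385+0.8346j  V(n6)=-0.3488+0.2272j
  i(V1)=-0.2712-0.01823j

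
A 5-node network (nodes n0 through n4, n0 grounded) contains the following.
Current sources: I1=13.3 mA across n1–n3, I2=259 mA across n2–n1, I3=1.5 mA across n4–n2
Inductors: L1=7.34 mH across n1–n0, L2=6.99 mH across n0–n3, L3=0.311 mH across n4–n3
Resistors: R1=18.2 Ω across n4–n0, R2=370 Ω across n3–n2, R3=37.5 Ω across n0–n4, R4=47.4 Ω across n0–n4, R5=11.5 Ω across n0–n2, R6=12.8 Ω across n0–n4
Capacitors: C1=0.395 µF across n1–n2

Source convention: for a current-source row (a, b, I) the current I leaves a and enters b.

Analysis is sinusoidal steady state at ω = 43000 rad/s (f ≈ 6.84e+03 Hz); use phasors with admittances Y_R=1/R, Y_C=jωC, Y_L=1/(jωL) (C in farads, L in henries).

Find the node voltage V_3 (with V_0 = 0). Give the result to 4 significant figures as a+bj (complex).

0.07077+0.1841j V

Apply KCL at each of the 4 non-ground nodes and solve the resulting linear system.
Node n1: branches {I1, L1, I2, C1} → V_1 = 0.6119-17.75j
Node n2: branches {R2, I2, C1, R5, I3} → V_2 = 0.4978+0.02717j
Node n3: branches {I1, R2, L2, L3} → V_3 = 0.07077+0.1841j
Node n4: branches {R1, R3, R4, L3, R6, I3} → V_4 = 0.06825-0.001043j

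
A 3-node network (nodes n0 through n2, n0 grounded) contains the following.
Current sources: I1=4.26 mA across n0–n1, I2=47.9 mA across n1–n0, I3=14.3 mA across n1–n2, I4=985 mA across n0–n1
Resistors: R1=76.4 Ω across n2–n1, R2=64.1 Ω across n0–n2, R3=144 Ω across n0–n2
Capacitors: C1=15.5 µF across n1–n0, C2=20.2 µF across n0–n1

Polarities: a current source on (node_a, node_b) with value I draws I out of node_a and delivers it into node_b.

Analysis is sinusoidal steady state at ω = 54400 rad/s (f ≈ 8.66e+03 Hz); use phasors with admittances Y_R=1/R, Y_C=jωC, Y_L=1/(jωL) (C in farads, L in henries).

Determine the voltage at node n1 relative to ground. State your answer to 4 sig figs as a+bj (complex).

MNA unknowns: 2 node voltages V₁..V_2
I1: z[0]−=0.00426, z[1]+=0.00426
I2: z[1]−=0.0479, z[0]+=0.0479
R1: Y=0.01309+0.000j on G[2,1]
I3: z[1]−=0.0143, z[2]+=0.0143
C1: Y=0.000+0.8432j on G[1,0]
R2: Y=0.01560+0.000j on G[0,2]
C2: Y=0.000+1.099j on G[0,1]
R3: Y=0.006944+0.000j on G[0,2]
I4: z[0]−=0.985, z[1]+=0.985
solve → V1=0.002047-0.4801j, V2=0.4021-0.1763j

0.002047-0.4801j V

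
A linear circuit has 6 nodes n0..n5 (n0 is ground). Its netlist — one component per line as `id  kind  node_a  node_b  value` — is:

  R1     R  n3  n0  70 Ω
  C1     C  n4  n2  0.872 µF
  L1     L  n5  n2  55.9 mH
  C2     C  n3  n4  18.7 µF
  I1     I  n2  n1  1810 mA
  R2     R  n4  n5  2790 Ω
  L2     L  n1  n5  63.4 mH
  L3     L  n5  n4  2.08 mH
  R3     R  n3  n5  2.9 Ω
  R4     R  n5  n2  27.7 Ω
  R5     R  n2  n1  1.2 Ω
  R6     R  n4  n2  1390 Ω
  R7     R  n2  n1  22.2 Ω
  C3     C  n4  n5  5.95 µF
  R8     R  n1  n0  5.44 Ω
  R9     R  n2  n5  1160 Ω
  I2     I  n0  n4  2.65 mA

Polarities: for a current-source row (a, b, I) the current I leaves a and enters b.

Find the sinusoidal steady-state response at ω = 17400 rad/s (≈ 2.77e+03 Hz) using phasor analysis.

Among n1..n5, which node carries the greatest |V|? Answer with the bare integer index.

2

MNA unknowns: 5 node voltages V₁..V_5
R1: Y=0.01429+0.000j on G[3,0]
C1: Y=0.000+0.01517j on G[4,2]
L1: Y=0.000-0.001028j on G[5,2]
C2: Y=0.000+0.3254j on G[3,4]
I1: z[2]−=1.81, z[1]+=1.81
R2: Y=0.0003584+0.000j on G[4,5]
L2: Y=0.000-0.0009065j on G[1,5]
L3: Y=0.000-0.02763j on G[5,4]
R3: Y=0.3448+0.000j on G[3,5]
R4: Y=0.03610+0.000j on G[5,2]
R5: Y=0.8333+0.000j on G[2,1]
R6: Y=0.0007194+0.000j on G[4,2]
R7: Y=0.04505+0.000j on G[2,1]
C3: Y=0.000+0.1035j on G[4,5]
R8: Y=0.1838+0.000j on G[1,0]
R9: Y=0.0008621+0.000j on G[2,5]
I2: z[0]−=0.00265, z[4]+=0.00265
solve → V1=0.1193+0.01374j, V2=-1.916+0.01505j, V3=-1.350-0.1768j, V4=-1.379-0.1715j, V5=-1.401-0.1562j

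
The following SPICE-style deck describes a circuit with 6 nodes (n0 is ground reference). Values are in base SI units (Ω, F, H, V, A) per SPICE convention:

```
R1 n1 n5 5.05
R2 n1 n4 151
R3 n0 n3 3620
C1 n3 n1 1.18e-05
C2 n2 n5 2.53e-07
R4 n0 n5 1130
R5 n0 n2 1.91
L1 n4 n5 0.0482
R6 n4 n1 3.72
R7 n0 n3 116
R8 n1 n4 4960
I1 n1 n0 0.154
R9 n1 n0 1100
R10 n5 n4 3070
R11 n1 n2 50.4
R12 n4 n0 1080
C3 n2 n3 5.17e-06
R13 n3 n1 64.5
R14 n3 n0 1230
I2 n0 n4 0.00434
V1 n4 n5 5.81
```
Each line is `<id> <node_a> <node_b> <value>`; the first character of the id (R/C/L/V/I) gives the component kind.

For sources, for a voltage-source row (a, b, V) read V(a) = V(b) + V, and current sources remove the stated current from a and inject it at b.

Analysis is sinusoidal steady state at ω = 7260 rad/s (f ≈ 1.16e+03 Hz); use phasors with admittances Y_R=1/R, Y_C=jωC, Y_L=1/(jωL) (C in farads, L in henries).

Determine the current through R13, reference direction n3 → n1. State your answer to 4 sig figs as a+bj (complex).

Element admittances at ω=7260 rad/s:
  Y(R1) = 0.1980+0.000j S between n1,n5
  Y(R2) = 0.006623+0.000j S between n1,n4
  Y(R3) = 0.0002762+0.000j S between n0,n3
  Y(C1) = 0.000+0.08567j S between n3,n1
  Y(C2) = 0.000+0.001837j S between n2,n5
  Y(R4) = 0.0008850+0.000j S between n0,n5
  Y(R5) = 0.5236+0.000j S between n0,n2
  Y(L1) = 0.000-0.002858j S between n4,n5
  Y(R6) = 0.2688+0.000j S between n4,n1
  Y(R7) = 0.008621+0.000j S between n0,n3
  Y(R8) = 0.0002016+0.000j S between n1,n4
  I1: injects 0.154 A into n0 (from n1)
  Y(R9) = 0.0009091+0.000j S between n1,n0
  Y(R10) = 0.0003257+0.000j S between n5,n4
  Y(R11) = 0.01984+0.000j S between n1,n2
  Y(R12) = 0.0009259+0.000j S between n4,n0
  Y(C3) = 0.000+0.03753j S between n2,n3
  Y(R13) = 0.01550+0.000j S between n3,n1
  Y(R14) = 0.0008130+0.000j S between n3,n0
  I2: injects 0.00434 A into n4 (from n0)
  V1: constraint V(n4)−V(n5) = 5.81
Assemble and solve the 6×6 MNA system:
  V(n1)=-2.741+2.629j  V(n2)=-0.2331-0.04613j  V(n3)=-2.004+1.749j  V(n4)=-0.2805+2.641j  V(n5)=-6.090+2.641j
  i(V1)=-0.6755+0.01068j

0.01143-0.01365j A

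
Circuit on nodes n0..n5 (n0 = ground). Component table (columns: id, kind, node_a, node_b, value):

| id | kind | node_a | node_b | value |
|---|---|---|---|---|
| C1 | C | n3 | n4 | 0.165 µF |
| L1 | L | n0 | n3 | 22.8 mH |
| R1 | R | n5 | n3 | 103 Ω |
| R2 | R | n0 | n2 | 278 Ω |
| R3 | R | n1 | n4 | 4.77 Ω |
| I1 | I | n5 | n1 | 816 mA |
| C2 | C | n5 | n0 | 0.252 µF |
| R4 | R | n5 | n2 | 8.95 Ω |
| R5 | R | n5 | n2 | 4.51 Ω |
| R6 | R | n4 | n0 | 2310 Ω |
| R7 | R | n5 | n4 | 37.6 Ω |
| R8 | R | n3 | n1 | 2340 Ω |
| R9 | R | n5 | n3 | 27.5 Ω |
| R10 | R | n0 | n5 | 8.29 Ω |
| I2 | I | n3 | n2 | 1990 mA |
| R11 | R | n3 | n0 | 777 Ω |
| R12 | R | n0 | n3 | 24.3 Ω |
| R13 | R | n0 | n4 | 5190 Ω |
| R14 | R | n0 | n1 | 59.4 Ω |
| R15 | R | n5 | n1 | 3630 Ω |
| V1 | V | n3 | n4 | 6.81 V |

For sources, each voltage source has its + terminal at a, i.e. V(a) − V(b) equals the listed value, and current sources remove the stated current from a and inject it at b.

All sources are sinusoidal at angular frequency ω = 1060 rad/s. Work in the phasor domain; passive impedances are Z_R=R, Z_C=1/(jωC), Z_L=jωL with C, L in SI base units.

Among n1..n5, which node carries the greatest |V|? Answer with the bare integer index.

MNA unknowns: 5 node voltages V₁..V_5 plus 1 source current (V1)
C1: Y=0.000+0.0001749j on G[3,4]
L1: Y=0.000-0.04138j on G[0,3]
R1: Y=0.009709+0.000j on G[5,3]
R2: Y=0.003597+0.000j on G[0,2]
R3: Y=0.2096+0.000j on G[1,4]
I1: z[5]−=0.816, z[1]+=0.816
C2: Y=0.000+0.0002671j on G[5,0]
R4: Y=0.1117+0.000j on G[5,2]
R5: Y=0.2217+0.000j on G[5,2]
R6: Y=0.0004329+0.000j on G[4,0]
R7: Y=0.02660+0.000j on G[5,4]
R8: Y=0.0004274+0.000j on G[3,1]
R9: Y=0.03636+0.000j on G[5,3]
R10: Y=0.1206+0.000j on G[0,5]
I2: z[3]−=1.99, z[2]+=1.99
R11: Y=0.001287+0.000j on G[3,0]
R12: Y=0.04115+0.000j on G[0,3]
R13: Y=0.0001927+0.000j on G[0,4]
R14: Y=0.01684+0.000j on G[0,1]
R15: Y=0.0002755+0.000j on G[5,1]
V1: row V3−V4=6.81, i_V1 at 3,4
solve → V1=-7.148-1.768j, V2=9.011-0.7037j, V3=-4.823-1.911j, V4=-11.63-1.911j, V5=3.140-0.7113j
aux → i_V1=-1.340-0.06430j

4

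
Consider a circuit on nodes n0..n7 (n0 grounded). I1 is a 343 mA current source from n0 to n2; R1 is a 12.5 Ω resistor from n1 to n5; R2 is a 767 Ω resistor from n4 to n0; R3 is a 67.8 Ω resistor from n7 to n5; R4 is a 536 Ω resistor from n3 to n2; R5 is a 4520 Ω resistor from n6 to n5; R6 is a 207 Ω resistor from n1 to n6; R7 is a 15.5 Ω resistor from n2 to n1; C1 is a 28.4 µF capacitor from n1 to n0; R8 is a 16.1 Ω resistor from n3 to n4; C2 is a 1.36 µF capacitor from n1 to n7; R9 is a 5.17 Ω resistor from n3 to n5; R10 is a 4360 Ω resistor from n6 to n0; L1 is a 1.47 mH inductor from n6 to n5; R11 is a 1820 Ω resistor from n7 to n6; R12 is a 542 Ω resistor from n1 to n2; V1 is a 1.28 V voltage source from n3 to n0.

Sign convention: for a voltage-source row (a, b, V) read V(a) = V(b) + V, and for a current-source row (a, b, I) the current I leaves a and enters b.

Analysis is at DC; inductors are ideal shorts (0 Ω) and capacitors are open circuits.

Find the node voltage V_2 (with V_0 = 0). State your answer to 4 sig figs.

Element admittances at DC:
  I1: injects 0.343 A into n2 (from n0)
  Y(R1) = 0.08000 S between n1,n5
  Y(R2) = 0.001304 S between n4,n0
  Y(R3) = 0.01475 S between n7,n5
  Y(R4) = 0.001866 S between n3,n2
  Y(R5) = 0.0002212 S between n6,n5
  Y(R6) = 0.004831 S between n1,n6
  Y(R7) = 0.06452 S between n2,n1
  Y(C1) = 0.000 S between n1,n0
  Y(R8) = 0.06211 S between n3,n4
  Y(C2) = 0.000 S between n1,n7
  Y(R9) = 0.1934 S between n3,n5
  Y(R10) = 0.0002294 S between n6,n0
  L1: short n6↔n5 (DC inductor)
  Y(R11) = 0.0005495 S between n7,n6
  Y(R12) = 0.001845 S between n1,n2
  V1: constraint V(n3)−V(n0) = 1.28
Assemble and solve the 9×9 MNA system:
  V(n1)=6.765  V(n2)=11.64  V(n3)=1.280  V(n4)=1.254  V(n5)=2.950  V(n6)=2.950  V(n7)=2.950
  i(L1)=0.01776  i(V1)=0.3407

11.64 V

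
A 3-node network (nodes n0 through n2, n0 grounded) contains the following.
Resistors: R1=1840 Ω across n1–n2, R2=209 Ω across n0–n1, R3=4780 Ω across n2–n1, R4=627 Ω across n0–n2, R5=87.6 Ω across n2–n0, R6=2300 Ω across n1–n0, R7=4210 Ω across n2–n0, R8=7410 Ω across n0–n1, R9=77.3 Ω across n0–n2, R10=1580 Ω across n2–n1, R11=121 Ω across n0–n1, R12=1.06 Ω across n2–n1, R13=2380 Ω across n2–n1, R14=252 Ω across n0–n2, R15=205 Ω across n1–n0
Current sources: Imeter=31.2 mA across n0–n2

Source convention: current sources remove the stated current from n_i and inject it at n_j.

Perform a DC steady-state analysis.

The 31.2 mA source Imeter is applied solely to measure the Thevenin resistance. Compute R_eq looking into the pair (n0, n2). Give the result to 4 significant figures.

Element admittances at DC:
  Y(R1) = 0.0005435 S between n1,n2
  Y(R2) = 0.004785 S between n0,n1
  Y(R3) = 0.0002092 S between n2,n1
  Y(R4) = 0.001595 S between n0,n2
  Y(R5) = 0.01142 S between n2,n0
  Y(R6) = 0.0004348 S between n1,n0
  Y(R7) = 0.0002375 S between n2,n0
  Y(R8) = 0.0001350 S between n0,n1
  Y(R9) = 0.01294 S between n0,n2
  Y(R10) = 0.0006329 S between n2,n1
  Y(R11) = 0.008264 S between n0,n1
  Y(R12) = 0.9434 S between n2,n1
  Y(R13) = 0.0004202 S between n2,n1
  Y(R14) = 0.003968 S between n0,n2
  Y(R15) = 0.004878 S between n1,n0
  Imeter: injects 0.0312 A into n2 (from n0)
Assemble and solve the 2×2 MNA system:
  V(n1)=0.6336  V(n2)=0.6460

R_eq = 20.71 Ω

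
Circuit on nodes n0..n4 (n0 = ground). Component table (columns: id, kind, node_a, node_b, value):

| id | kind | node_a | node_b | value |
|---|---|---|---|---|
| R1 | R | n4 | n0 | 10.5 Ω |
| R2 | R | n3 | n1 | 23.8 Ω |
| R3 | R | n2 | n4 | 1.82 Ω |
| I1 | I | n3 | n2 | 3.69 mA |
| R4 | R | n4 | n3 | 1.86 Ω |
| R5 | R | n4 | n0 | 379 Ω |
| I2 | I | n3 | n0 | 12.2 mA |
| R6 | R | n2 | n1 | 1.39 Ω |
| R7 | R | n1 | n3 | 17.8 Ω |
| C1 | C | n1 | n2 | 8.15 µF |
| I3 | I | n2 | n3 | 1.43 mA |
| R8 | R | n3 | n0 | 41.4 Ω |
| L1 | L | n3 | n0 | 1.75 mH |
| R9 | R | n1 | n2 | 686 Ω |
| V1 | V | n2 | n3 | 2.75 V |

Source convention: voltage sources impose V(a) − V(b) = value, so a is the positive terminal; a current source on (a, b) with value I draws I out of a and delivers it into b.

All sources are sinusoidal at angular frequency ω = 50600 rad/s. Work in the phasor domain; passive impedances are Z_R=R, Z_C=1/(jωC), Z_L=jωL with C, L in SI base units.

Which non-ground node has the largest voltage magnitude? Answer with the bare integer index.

2

Element admittances at ω=50600 rad/s:
  Y(R1) = 0.09524+0.000j S between n4,n0
  Y(R2) = 0.04202+0.000j S between n3,n1
  Y(R3) = 0.5495+0.000j S between n2,n4
  I1: injects 0.00369 A into n2 (from n3)
  Y(R4) = 0.5376+0.000j S between n4,n3
  Y(R5) = 0.002639+0.000j S between n4,n0
  I2: injects 0.0122 A into n0 (from n3)
  Y(R6) = 0.7194+0.000j S between n2,n1
  Y(R7) = 0.05618+0.000j S between n1,n3
  Y(C1) = 0.000+0.4124j S between n1,n2
  I3: injects 0.00143 A into n3 (from n2)
  Y(R8) = 0.02415+0.000j S between n3,n0
  Y(L1) = 0.000-0.01129j S between n3,n0
  Y(R9) = 0.001458+0.000j S between n1,n2
  V1: constraint V(n2)−V(n3) = 2.75
Assemble and solve the 5×5 MNA system:
  V(n1)=1.296+0.01442j  V(n2)=1.559-0.1180j  V(n3)=-1.191-0.1180j  V(n4)=0.1828-0.1083j
  i(V1)=-0.9983-0.007648j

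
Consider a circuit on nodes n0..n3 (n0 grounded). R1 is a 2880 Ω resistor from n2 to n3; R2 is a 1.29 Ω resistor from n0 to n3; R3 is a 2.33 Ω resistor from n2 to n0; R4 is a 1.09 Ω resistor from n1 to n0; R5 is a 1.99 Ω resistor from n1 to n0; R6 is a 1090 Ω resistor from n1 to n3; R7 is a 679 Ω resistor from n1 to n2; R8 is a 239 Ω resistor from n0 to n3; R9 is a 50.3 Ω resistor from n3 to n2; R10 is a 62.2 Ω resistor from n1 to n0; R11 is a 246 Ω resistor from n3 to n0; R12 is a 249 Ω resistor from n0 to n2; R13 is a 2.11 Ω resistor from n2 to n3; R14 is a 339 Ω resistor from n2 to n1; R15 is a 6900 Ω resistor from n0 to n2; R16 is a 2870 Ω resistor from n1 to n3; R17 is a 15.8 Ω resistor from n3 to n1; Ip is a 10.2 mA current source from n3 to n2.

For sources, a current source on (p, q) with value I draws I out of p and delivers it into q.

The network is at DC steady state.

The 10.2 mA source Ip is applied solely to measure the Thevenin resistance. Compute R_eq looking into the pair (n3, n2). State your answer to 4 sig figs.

Apply KCL at each of the 3 non-ground nodes and solve the resulting linear system.
Node n1: branches {R4, R5, R6, R7, R10, R14, R16, R17} → V_1 = -0.0001655
Node n2: branches {R1, R3, R7, R9, R12, R13, R14, R15, Ip} → V_2 = 0.008587
Node n3: branches {R1, R2, R6, R8, R9, R11, R13, R16, R17, Ip} → V_3 = -0.004446

R_eq = 1.278 Ω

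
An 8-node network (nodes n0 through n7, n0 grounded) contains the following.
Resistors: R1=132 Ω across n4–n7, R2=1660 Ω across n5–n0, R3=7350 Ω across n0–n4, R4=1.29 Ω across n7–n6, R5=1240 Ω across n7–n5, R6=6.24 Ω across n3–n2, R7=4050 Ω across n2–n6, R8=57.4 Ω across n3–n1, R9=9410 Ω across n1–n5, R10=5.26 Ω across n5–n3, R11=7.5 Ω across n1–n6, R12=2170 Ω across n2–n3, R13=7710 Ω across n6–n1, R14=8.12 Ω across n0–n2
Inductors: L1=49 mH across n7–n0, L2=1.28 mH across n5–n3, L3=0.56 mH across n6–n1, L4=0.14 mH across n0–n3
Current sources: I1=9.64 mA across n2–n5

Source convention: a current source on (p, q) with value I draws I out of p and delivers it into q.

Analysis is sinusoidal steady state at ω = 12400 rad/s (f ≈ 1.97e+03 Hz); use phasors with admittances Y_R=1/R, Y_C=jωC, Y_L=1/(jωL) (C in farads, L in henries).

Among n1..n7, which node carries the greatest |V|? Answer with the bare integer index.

Element admittances at ω=12400 rad/s:
  Y(R1) = 0.007576+0.000j S between n4,n7
  Y(R2) = 0.0006024+0.000j S between n5,n0
  Y(L1) = 0.000-0.001646j S between n7,n0
  Y(R3) = 0.0001361+0.000j S between n0,n4
  Y(L2) = 0.000-0.06300j S between n5,n3
  Y(R4) = 0.7752+0.000j S between n7,n6
  Y(R5) = 0.0008065+0.000j S between n7,n5
  Y(R6) = 0.1603+0.000j S between n3,n2
  Y(L3) = 0.000-0.1440j S between n6,n1
  Y(L4) = 0.000-0.5760j S between n0,n3
  Y(R7) = 0.0002469+0.000j S between n2,n6
  Y(R8) = 0.01742+0.000j S between n3,n1
  Y(R9) = 0.0001063+0.000j S between n1,n5
  Y(R10) = 0.1901+0.000j S between n5,n3
  Y(R11) = 0.1333+0.000j S between n1,n6
  Y(R12) = 0.0004608+0.000j S between n2,n3
  Y(R13) = 0.0001297+0.000j S between n6,n1
  Y(R14) = 0.1232+0.000j S between n0,n2
  I1: injects 0.00964 A into n5 (from n2)
Assemble and solve the 7×7 MNA system:
  V(n1)=0.001928+0.007877j  V(n2)=-0.03343+0.004010j  V(n3)=0.0008765+0.007076j  V(n4)=0.001923+0.007848j  V(n5)=0.04628+0.02199j  V(n6)=0.001929+0.007971j  V(n7)=0.001957+0.007989j

5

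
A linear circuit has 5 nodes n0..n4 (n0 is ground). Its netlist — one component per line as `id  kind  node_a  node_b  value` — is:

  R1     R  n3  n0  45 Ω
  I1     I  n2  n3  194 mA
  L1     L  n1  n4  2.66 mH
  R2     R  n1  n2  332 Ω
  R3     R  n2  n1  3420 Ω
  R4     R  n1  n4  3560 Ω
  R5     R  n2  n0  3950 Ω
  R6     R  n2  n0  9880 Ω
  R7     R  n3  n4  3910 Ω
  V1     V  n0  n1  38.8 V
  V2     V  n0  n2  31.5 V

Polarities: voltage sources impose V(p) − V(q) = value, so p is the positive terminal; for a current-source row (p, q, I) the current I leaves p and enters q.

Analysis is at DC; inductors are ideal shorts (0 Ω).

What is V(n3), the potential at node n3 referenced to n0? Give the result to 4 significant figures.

8.189 V

MNA unknowns: 4 node voltages V₁..V_4 plus 3 source currents (L1, V1, V2)
R1: Y=0.02222 on G[3,0]
I1: z[2]−=0.194, z[3]+=0.194
L1: row V1−V4=0, i_L1 at 1,4
R2: Y=0.003012 on G[1,2]
R3: Y=0.0002924 on G[2,1]
R4: Y=0.0002809 on G[1,4]
R5: Y=0.0002532 on G[2,0]
R6: Y=0.0001012 on G[2,0]
R7: Y=0.0002558 on G[3,4]
V1: row V0−V1=38.8, i_V1 at 0,1
V2: row V0−V2=31.5, i_V2 at 0,2
solve → V1=-38.80, V2=-31.50, V3=8.189, V4=-38.80
aux → i_L1=-0.01202, i_V1=-0.03614, i_V2=0.2070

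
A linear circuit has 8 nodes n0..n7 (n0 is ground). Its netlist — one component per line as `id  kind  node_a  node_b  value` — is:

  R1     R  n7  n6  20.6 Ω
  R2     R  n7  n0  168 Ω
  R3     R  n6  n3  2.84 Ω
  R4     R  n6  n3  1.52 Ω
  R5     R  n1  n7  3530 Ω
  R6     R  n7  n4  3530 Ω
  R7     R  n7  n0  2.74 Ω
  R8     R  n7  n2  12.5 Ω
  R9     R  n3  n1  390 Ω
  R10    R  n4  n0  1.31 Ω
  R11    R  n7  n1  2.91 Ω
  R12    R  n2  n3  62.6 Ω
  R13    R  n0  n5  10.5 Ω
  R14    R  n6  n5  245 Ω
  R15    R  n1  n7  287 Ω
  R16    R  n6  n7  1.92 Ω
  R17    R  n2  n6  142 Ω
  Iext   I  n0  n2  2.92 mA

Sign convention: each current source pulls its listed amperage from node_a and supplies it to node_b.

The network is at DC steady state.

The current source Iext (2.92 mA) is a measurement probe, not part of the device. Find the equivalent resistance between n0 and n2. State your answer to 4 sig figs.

R_eq = 12.47 Ω

Element admittances at DC:
  Y(R1) = 0.04854 S between n7,n6
  Y(R2) = 0.005952 S between n7,n0
  Y(R3) = 0.3521 S between n6,n3
  Y(R4) = 0.6579 S between n6,n3
  Y(R5) = 0.0002833 S between n1,n7
  Y(R6) = 0.0002833 S between n7,n4
  Y(R7) = 0.3650 S between n7,n0
  Y(R8) = 0.08000 S between n7,n2
  Y(R9) = 0.002564 S between n3,n1
  Y(R10) = 0.7634 S between n4,n0
  Y(R11) = 0.3436 S between n7,n1
  Y(R12) = 0.01597 S between n2,n3
  Y(R13) = 0.09524 S between n0,n5
  Y(R14) = 0.004082 S between n6,n5
  Y(R15) = 0.003484 S between n1,n7
  Y(R16) = 0.5208 S between n6,n7
  Y(R17) = 0.007042 S between n2,n6
  Iext: injects 0.00292 A into n2 (from n0)
Assemble and solve the 7×7 MNA system:
  V(n1)=0.007784  V(n2)=0.03642  V(n3)=0.009237  V(n4)=2.884e-06  V(n5)=0.0003621  V(n6)=0.008810  V(n7)=0.007774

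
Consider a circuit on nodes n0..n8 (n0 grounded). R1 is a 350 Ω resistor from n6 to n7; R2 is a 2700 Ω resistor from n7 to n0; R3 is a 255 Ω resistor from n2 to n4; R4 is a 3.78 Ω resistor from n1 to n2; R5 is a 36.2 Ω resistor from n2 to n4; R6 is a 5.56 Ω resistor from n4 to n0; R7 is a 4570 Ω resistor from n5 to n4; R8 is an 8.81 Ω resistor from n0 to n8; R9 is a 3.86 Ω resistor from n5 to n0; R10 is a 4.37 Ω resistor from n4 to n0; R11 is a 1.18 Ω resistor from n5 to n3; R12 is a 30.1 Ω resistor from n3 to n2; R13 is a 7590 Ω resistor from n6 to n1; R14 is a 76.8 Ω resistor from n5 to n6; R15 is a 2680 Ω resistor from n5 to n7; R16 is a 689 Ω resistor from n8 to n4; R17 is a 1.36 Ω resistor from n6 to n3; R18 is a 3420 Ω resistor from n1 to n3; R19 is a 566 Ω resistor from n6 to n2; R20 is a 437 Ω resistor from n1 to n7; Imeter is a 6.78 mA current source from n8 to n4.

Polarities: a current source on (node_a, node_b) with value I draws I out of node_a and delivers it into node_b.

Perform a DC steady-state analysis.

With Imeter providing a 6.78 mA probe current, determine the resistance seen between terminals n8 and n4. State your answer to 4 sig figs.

R_eq = 10.99 Ω

Element admittances at DC:
  Y(R1) = 0.002857 S between n6,n7
  Y(R2) = 0.0003704 S between n7,n0
  Y(R3) = 0.003922 S between n2,n4
  Y(R4) = 0.2646 S between n1,n2
  Y(R5) = 0.02762 S between n2,n4
  Y(R6) = 0.1799 S between n4,n0
  Y(R7) = 0.0002188 S between n5,n4
  Y(R8) = 0.1135 S between n0,n8
  Y(R9) = 0.2591 S between n5,n0
  Y(R10) = 0.2288 S between n4,n0
  Y(R11) = 0.8475 S between n5,n3
  Y(R12) = 0.03322 S between n3,n2
  Y(R13) = 0.0001318 S between n6,n1
  Y(R14) = 0.01302 S between n5,n6
  Y(R15) = 0.0003731 S between n5,n7
  Y(R16) = 0.001451 S between n8,n4
  Y(R17) = 0.7353 S between n6,n3
  Y(R18) = 0.0002924 S between n1,n3
  Y(R19) = 0.001767 S between n6,n2
  Y(R20) = 0.002288 S between n1,n7
  Imeter: injects 0.00678 A into n4 (from n8)
Assemble and solve the 8×8 MNA system:
  V(n1)=0.007872  V(n2)=0.007919  V(n3)=0.001239  V(n4)=0.01572  V(n5)=0.0009565  V(n6)=0.001261  V(n7)=0.003731  V(n8)=-0.05878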